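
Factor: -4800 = -1*2^6*3^1*5^2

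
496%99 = 1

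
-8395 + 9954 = 1559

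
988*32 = 31616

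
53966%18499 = 16968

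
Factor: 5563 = 5563^1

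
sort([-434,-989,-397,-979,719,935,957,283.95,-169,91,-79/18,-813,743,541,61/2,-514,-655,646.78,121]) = [-989,-979,-813,-655,-514,-434,-397,-169,-79/18,61/2,91,121,283.95,541,646.78,719,743,935,957]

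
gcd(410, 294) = 2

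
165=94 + 71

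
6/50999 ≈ 0.000118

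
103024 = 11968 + 91056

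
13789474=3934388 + 9855086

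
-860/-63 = 13 + 41/63 ≈ 13.65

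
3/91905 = 1/30635 ≈ 0.0000326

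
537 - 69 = 468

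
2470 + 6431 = 8901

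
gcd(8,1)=1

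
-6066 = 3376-9442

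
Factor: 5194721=7^1*83^1*8941^1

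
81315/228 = 27105/76 ≈ 356.64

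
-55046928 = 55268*(-996)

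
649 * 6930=4497570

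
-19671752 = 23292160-42963912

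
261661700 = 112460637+149201063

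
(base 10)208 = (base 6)544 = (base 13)130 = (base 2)11010000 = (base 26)80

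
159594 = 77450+82144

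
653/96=6 + 77/96 ≈ 6.80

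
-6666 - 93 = -6759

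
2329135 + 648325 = 2977460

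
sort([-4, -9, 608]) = [-9, -4, 608]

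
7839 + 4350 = 12189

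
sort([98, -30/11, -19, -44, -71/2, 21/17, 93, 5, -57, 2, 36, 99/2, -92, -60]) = [-92, -60, -57, -44, -71/2, -19, -30/11, 21/17, 2, 5, 36, 99/2, 93, 98]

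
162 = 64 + 98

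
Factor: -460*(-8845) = 2^2*5^2*23^1*29^1*61^1 = 4068700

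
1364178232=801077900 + 563100332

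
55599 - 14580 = 41019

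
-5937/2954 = -2 - 29/2954 ≈ -2.01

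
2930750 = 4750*617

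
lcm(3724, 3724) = 3724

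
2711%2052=659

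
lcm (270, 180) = 540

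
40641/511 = 79 + 272/511≈79.53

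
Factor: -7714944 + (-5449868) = -1 * 2^2 * 1523^1 * 2161^1 = -13164812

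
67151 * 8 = 537208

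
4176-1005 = 3171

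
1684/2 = 842 = 842.00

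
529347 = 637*831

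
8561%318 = 293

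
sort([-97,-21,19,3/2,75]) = [-97,-21,3/2,19,75]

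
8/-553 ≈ -0.0145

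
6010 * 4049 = 24334490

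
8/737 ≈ 0.0109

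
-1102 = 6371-7473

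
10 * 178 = 1780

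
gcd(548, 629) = 1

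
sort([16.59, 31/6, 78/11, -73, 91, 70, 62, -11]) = [-73, -11, 31/6, 78/11, 16.59, 62, 70, 91]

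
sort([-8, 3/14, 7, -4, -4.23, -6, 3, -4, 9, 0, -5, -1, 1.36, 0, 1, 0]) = [-8, -6, -5, -4.23, -4, -4, -1, 0, 0, 0, 3/14, 1, 1.36, 3, 7, 9]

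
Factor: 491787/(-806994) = -1*2^(-1)*53^1*107^(-1)*419^(-1)*1031^1 = -54643/89666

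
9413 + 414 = 9827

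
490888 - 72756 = 418132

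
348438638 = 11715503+336723135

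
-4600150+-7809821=-12409971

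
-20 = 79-99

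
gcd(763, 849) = 1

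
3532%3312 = 220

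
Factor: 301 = 7^1*43^1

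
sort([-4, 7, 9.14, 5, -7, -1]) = [-7, -4, -1, 5, 7, 9.14]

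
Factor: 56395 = 5^1*11279^1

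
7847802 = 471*16662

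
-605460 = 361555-967015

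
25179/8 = 3147 + 3/8 ≈ 3147.38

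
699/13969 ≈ 0.0500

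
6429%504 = 381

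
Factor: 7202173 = 11^1 * 654743^1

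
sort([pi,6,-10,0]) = [-10,0,pi,6]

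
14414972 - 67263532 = -52848560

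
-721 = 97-818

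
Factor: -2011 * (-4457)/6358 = 2^(-1) * 11^(-1) * 17^(-2) * 2011^1 * 4457^1 = 8963027/6358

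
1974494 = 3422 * 577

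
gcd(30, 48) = 6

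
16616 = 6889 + 9727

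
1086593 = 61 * 17813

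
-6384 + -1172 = -7556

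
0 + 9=9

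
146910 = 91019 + 55891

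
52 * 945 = 49140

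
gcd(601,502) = 1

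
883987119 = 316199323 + 567787796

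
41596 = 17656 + 23940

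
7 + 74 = 81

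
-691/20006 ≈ -0.0345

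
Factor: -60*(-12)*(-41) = -1*2^4*3^2*5^1*41^1 = -29520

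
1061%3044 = 1061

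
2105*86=181030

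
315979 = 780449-464470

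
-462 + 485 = 23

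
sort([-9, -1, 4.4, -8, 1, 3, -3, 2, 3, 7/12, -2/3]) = [-9, -8, -3, -1, -2/3, 7/12, 1, 2, 3, 3, 4.4]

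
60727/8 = 7590 + 7/8 ≈ 7590.88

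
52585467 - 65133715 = -12548248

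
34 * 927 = 31518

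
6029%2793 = 443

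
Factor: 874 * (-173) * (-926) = 2^2 * 19^1 * 23^1 * 173^1 * 463^1 = 140013052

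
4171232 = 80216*52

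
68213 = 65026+3187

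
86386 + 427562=513948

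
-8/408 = -1/51 ≈ -0.0196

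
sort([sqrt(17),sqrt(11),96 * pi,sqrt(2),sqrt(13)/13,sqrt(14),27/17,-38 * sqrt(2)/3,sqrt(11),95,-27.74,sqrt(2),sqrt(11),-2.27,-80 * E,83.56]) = [-80 * E,-27.74,-38 * sqrt(2)/3,-2.27,sqrt(13)/13,sqrt(2),sqrt(2),27/17,sqrt(11),sqrt(11),sqrt(11),sqrt(14),sqrt(17),83.56,95,96 * pi]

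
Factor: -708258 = -1*2^1*3^1*118043^1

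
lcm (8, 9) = 72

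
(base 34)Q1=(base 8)1565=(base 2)1101110101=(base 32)RL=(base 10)885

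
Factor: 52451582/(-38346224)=-1*2^(-3)*7^(-2)*59^(-1)*61^1*829^(-1)*429931^1=-26225791/19173112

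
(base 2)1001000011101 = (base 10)4637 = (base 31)4pi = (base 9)6322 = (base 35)3rh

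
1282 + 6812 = 8094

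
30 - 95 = -65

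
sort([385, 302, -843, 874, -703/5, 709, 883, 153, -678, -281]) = [-843, -678, -281, -703/5, 153, 302, 385, 709, 874, 883]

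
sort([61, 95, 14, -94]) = [-94, 14, 61, 95]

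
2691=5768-3077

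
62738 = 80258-17520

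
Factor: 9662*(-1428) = -1*2^3*3^1*7^1*17^1*4831^1 = -13797336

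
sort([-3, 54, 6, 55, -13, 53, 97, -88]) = [-88, -13, -3, 6, 53, 54, 55, 97]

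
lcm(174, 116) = 348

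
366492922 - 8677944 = 357814978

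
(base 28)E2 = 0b110001010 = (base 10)394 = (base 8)612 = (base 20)JE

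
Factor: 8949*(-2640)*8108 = -1*2^6*3^2*5^1*11^1*19^1*157^1*2027^1 = -191554418880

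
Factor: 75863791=881^1 * 86111^1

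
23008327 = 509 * 45203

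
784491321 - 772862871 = 11628450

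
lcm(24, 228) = 456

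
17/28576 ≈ 0.000595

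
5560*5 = 27800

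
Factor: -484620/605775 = -1*2^2*5^(-1) = -4/5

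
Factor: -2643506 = -1*2^1*1321753^1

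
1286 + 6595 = 7881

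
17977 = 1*17977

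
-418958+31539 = -387419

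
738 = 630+108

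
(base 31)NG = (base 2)1011011001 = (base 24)169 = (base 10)729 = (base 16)2D9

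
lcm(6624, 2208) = 6624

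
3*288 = 864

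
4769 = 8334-3565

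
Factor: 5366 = 2^1 * 2683^1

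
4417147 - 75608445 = -71191298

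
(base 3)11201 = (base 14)91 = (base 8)177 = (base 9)151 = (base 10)127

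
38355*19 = 728745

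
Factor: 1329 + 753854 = 11^1*13^1*5281^1 = 755183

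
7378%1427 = 243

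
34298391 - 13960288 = 20338103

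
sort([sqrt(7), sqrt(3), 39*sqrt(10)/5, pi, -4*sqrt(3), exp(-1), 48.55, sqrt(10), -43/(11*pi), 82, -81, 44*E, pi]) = [-81, -4*sqrt(3), -43/(11*pi), exp(-1), sqrt(3), sqrt(7), pi, pi, sqrt(10), 39*sqrt(10)/5, 48.55, 82, 44*E]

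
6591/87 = 2197/29 ≈ 75.76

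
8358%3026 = 2306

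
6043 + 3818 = 9861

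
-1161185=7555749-8716934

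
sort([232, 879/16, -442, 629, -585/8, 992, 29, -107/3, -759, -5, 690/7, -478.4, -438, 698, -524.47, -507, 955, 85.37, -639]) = [-759, -639, -524.47, -507, -478.4, -442, -438, -585/8, -107/3, -5, 29, 879/16, 85.37, 690/7, 232, 629, 698, 955, 992]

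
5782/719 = 8 + 30/719 ≈ 8.04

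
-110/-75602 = 55/37801 ≈ 0.00145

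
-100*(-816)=81600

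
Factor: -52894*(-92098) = 2^2*53^1*499^1*46049^1 = 4871431612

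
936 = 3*312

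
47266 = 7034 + 40232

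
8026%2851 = 2324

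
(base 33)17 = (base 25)1f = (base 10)40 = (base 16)28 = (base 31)19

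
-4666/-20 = 2333/10 = 233.30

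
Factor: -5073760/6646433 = -1*2^5*5^1*19^1*167^(-1)*1669^1*39799^(-1)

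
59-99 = -40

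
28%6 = 4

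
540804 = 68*7953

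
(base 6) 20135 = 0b101001011011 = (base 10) 2651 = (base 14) d75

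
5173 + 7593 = 12766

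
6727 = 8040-1313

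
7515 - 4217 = 3298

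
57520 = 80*719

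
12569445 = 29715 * 423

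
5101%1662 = 115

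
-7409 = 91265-98674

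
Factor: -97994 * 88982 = -1 * 2^2 * 13^1 * 3769^1 * 44491^1 = -8719702108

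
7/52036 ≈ 0.000135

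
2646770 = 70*37811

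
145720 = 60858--84862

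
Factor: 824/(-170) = -1*2^2*5^(-1)*17^(-1)*103^1 = -412/85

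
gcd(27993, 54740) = 7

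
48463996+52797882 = 101261878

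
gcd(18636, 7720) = 4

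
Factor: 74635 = 5^1*11^1*23^1*59^1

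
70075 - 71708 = -1633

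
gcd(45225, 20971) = 67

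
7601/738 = 10 + 221/738 ≈ 10.30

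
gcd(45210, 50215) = 55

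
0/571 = 0 = 0.00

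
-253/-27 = 9 + 10/27 ≈ 9.37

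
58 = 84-26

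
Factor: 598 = 2^1 * 13^1 * 23^1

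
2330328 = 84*27742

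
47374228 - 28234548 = 19139680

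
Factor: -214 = -1 * 2^1 * 107^1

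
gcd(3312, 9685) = 1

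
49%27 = 22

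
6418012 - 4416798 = 2001214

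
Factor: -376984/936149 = -1*2^3*19^(-1)*29^(-1)*1699^(-1)*47123^1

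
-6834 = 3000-9834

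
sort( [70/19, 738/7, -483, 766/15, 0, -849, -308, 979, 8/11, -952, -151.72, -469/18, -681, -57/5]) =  [-952, -849, -681, -483, -308, -151.72, -469/18, -57/5, 0, 8/11, 70/19, 766/15, 738/7, 979]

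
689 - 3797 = -3108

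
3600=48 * 75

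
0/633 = 0 = 0.00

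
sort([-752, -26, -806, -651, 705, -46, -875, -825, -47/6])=[-875, -825, -806, -752, -651, -46, -26, -47/6, 705]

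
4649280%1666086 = 1317108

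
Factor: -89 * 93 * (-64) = 2^6 * 3^1 * 31^1 * 89^1 = 529728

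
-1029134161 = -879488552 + -149645609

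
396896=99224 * 4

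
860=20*43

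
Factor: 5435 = 5^1 * 1087^1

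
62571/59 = 1060 + 31/59 ≈ 1060.53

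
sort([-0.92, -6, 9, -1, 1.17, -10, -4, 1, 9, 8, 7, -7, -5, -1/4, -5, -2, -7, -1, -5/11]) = [-10, -7, -7, -6, -5, -5, -4, -2, -1, -1, -0.92, -5/11, -1/4, 1, 1.17, 7, 8, 9, 9]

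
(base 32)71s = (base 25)be3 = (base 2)1110000111100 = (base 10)7228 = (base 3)100220201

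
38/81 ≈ 0.469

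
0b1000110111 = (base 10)567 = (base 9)700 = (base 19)1ag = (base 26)ll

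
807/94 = 8 + 55/94 ≈ 8.59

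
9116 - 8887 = 229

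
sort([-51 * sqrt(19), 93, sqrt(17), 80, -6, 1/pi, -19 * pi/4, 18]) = [-51 * sqrt(19), -19 * pi/4, -6, 1/pi, sqrt(17), 18, 80, 93]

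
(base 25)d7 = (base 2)101001100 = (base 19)h9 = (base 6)1312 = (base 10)332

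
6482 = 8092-1610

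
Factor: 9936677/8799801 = 3^(-1)*19^1*83^1*6301^1*2933267^(-1)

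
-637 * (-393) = 250341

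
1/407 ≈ 0.00246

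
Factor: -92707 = -1 * 92707^1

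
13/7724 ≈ 0.00168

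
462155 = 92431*5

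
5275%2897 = 2378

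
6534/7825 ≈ 0.835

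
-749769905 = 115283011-865052916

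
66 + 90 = 156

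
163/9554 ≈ 0.0171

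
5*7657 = 38285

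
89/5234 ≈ 0.0170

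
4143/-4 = -1035 - 3/4 = -1035.75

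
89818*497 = 44639546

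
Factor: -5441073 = -1*3^1*11^1*164881^1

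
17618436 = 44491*396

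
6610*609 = 4025490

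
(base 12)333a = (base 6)42114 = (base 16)161e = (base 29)6l7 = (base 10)5662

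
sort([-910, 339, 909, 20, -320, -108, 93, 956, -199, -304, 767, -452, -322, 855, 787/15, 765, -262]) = [-910, -452, -322, -320, -304, -262, -199, -108, 20, 787/15, 93, 339, 765, 767, 855, 909, 956]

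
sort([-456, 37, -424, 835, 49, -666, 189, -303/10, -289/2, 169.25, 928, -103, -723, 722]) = [-723, -666, -456, -424, -289/2, -103, -303/10, 37, 49, 169.25, 189, 722, 835, 928]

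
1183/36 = 32 + 31/36 ≈ 32.86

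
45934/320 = 143+87/160≈143.54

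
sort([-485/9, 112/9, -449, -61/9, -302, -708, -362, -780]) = [-780, -708, -449, -362, -302, -485/9, -61/9, 112/9]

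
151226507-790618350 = -639391843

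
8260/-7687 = -1 - 573/7687≈-1.07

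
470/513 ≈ 0.916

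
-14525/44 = -330 - 5/44 ≈ -330.11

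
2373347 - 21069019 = -18695672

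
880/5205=176/1041 ≈ 0.169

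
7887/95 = 83 + 2/95 ≈ 83.02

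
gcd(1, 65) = 1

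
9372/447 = 3124/149 ≈ 20.97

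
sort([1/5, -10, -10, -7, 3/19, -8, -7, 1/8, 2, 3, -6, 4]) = [-10, -10, -8, -7, -7, -6, 1/8, 3/19, 1/5, 2, 3, 4]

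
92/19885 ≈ 0.00463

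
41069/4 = 10267 + 1/4 = 10267.25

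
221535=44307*5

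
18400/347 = 53+9/347 ≈ 53.03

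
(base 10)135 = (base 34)3x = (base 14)99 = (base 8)207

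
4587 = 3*1529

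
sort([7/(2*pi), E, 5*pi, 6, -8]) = [-8, 7/(2*pi), E, 6, 5*pi]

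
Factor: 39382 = 2^1*7^1*29^1*97^1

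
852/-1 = -852 = -852.00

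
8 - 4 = 4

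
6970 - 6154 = 816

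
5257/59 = 89 + 6/59 ≈ 89.10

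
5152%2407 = 338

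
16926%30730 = 16926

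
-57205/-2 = 28602 + 1/2 = 28602.50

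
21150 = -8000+29150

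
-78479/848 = -92 - 463/848 ≈ -92.55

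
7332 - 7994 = -662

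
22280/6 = 11140/3 ≈ 3713.33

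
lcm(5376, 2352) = 37632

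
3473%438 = 407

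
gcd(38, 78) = 2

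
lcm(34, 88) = 1496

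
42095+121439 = 163534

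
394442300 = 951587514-557145214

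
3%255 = 3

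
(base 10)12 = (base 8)14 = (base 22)c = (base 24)c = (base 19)c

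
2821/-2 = -1410 - 1/2 = -1410.50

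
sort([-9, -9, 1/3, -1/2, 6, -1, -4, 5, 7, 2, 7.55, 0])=[-9, -9, -4, -1, -1/2, 0, 1/3, 2, 5, 6, 7, 7.55]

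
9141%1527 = 1506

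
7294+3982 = 11276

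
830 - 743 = 87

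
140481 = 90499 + 49982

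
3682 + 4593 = 8275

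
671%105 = 41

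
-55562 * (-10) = 555620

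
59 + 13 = 72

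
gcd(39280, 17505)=5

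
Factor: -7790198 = -1 * 2^1 * 13^1 * 299623^1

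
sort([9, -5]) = [-5, 9]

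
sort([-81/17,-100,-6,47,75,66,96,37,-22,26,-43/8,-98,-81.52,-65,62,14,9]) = [-100,-98,-81.52,-65,-22,-6,-43/8,-81/17,9,14,26,37,47,62,66,75,96]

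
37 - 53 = -16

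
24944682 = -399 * (-62518)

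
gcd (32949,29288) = 3661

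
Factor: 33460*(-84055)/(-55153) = 2^2*5^2*239^1*7879^(-1)*16811^1 = 401782900/7879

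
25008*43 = 1075344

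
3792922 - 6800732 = -3007810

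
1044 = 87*12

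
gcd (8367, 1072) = 1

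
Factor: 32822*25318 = 2^2*12659^1*16411^1 = 830987396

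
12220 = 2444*5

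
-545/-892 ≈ 0.611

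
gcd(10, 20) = 10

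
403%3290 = 403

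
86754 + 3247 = 90001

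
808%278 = 252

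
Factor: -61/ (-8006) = 2^ (-1)*61^1*4003^ (-1)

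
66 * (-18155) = -1198230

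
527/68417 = 17/2207 ≈ 0.00770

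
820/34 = 410/17 ≈ 24.12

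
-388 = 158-546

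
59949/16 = 3746 + 13/16 ≈ 3746.81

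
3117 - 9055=-5938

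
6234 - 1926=4308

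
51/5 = 10+1/5 = 10.20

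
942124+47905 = 990029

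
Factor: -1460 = -1*2^2*5^1*73^1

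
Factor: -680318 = -1 * 2^1 * 67^1 * 5077^1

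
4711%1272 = 895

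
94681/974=97 + 203/974 ≈ 97.21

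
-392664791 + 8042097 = -384622694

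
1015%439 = 137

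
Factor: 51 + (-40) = 11^1 = 11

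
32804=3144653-3111849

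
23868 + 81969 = 105837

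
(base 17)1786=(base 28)90m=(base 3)100201011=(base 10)7078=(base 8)15646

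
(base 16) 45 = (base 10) 69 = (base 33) 23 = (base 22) 33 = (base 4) 1011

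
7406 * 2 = 14812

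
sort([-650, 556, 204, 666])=[-650, 204, 556, 666]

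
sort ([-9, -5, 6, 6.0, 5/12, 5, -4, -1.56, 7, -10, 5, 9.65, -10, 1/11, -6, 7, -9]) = [-10, -10, -9, -9, -6, -5, -4, -1.56, 1/11, 5/12, 5, 5, 6, 6.0, 7, 7, 9.65]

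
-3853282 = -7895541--4042259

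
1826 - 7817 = -5991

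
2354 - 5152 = -2798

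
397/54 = 7+19/54 ≈ 7.35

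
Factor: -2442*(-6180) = 2^3*3^2*5^1*11^1*37^1*103^1 = 15091560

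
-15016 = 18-15034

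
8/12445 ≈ 0.000643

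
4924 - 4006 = 918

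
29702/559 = 53 + 75/559 ≈ 53.13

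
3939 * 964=3797196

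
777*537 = 417249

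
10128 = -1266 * (-8) 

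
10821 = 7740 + 3081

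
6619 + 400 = 7019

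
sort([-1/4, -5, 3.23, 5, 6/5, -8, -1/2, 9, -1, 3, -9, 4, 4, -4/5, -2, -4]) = [-9, -8, -5, -4, -2, -1, -4/5, -1/2, -1/4, 6/5, 3, 3.23, 4, 4, 5, 9]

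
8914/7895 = 1 + 1019/7895 ≈ 1.13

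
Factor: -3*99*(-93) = 3^4*11^1*31^1 = 27621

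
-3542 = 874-4416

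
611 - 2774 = -2163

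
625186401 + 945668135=1570854536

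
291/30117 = 97/10039 ≈ 0.00966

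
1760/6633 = 160/603 ≈ 0.265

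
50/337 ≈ 0.148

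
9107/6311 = 1 + 2796/6311 ≈ 1.44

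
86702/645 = 134 + 272/645 ≈ 134.42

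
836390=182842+653548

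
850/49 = 17 + 17/49 ≈ 17.35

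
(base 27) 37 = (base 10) 88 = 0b1011000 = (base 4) 1120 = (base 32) 2o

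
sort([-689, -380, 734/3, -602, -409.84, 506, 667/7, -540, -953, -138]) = [-953, -689, -602, -540, -409.84, -380, -138, 667/7, 734/3, 506]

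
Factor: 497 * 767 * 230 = 2^1 * 5^1 * 7^1 * 13^1 * 23^1 * 59^1 * 71^1 = 87675770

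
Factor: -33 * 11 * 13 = -1 * 3^1 * 11^2 * 13^1 = -4719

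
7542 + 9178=16720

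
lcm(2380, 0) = 0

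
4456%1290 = 586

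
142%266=142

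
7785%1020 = 645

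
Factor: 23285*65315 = 5^2*4657^1*13063^1 = 1520859775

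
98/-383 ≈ -0.256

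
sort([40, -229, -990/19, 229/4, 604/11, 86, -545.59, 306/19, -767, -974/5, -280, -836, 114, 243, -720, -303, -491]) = [-836, -767, -720, -545.59, -491, -303, -280, -229, -974/5, -990/19, 306/19, 40, 604/11, 229/4, 86, 114, 243]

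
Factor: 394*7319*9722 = 2^2*13^1*197^1*563^1*4861^1 = 28035195292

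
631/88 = 7+15/88 ≈ 7.17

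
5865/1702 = 3 + 33/74 ≈ 3.45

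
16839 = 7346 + 9493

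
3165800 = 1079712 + 2086088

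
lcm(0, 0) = 0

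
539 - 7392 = -6853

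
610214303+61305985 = 671520288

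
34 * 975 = 33150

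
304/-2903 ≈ -0.105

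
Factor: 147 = 3^1 * 7^2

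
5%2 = 1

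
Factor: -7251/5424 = -1*2^(-4)*113^(-1)*2417^1 = -2417/1808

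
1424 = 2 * 712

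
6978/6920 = 1 + 29/3460 ≈ 1.01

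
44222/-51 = -867 - 5/51≈-867.10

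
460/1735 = 92/347 ≈ 0.265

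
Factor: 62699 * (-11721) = -1 * 3^1 * 7^1 * 13^2 * 53^1 * 3907^1 = -734894979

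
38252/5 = 7650 + 2/5 = 7650.40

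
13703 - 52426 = -38723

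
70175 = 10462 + 59713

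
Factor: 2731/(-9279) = -1*3^(-2)*1031^(-1)*2731^1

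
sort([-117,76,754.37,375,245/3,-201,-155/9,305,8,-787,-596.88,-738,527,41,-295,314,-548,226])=[-787,-738,-596.88,-548,-295,-201,-117,-155/9,8,41,76,245/3,226,305,314,375,527,754.37]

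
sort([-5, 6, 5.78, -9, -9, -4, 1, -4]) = [-9, -9, -5, -4, -4, 1, 5.78, 6]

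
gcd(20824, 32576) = 8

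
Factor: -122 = -1 * 2^1 * 61^1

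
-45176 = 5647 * (-8)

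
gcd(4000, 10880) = 160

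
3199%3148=51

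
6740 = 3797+2943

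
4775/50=191/2=95.50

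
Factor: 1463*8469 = 3^2*7^1*11^1*19^1*941^1 = 12390147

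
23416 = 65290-41874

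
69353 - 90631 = -21278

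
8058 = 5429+2629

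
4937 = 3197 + 1740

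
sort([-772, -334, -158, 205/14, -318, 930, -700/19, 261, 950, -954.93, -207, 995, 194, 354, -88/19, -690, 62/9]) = [-954.93, -772, -690, -334, -318, -207, -158, -700/19, -88/19, 62/9, 205/14, 194, 261, 354, 930, 950, 995]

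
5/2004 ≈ 0.00250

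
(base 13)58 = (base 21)3a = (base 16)49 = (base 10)73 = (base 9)81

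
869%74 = 55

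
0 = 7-7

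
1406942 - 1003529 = 403413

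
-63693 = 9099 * (-7)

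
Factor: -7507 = -1*7507^1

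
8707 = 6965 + 1742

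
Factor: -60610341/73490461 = -1 * 3^1 * 19^(-1) * 41^1 * 79^(-1) * 4451^(-1) * 44797^1 = -5510031/6680951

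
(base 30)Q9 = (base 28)105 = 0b1100010101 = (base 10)789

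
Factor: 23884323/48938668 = 2^(-2)*3^1*7961441^1*12234667^(-1)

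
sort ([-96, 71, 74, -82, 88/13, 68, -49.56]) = [-96, -82, -49.56, 88/13, 68, 71, 74]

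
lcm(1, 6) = 6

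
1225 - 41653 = -40428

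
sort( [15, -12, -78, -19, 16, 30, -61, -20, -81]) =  [-81, -78, -61, -20, -19, -12, 15, 16, 30]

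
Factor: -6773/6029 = -1*13^1*521^1*6029^(-1)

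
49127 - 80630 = -31503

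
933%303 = 24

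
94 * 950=89300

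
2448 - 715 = 1733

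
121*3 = 363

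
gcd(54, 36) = 18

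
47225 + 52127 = 99352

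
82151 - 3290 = 78861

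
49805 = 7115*7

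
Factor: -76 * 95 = -1 * 2^2 * 5^1 * 19^2 = -7220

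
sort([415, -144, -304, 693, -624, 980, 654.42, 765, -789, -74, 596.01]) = [-789, -624, -304, -144, -74, 415, 596.01, 654.42, 693, 765, 980]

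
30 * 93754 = 2812620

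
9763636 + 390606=10154242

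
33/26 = 1 + 7/26 ≈ 1.27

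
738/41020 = 369/20510 ≈ 0.0180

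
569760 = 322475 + 247285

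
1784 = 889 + 895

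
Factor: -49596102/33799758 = -1 * 3^1 * 67^(-1) * 83^(-1) * 313^1 * 1013^(-1) * 8803^1 = -8266017/5633293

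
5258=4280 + 978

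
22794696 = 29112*783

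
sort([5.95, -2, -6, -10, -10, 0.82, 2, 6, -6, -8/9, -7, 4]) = [-10, -10, -7, -6, -6, -2, -8/9, 0.82, 2, 4, 5.95, 6]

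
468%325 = 143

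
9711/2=4855 + 1/2=4855.50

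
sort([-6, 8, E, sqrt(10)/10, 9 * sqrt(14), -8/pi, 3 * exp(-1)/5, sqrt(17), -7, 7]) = [-7, -6, -8/pi, 3 * exp(-1)/5, sqrt(10)/10, E, sqrt(17), 7, 8, 9 * sqrt(14)]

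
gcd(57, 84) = 3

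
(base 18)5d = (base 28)3j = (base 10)103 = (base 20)53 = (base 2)1100111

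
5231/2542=2 + 147/2542 ≈ 2.06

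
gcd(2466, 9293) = 1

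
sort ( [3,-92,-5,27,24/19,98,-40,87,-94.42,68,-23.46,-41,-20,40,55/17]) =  [-94.42,-92,-41,-40,-23.46,-20,-5,24/19,3,55/17,27,40,68,87,98]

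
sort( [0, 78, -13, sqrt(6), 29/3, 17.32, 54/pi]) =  [-13, 0, sqrt(6), 29/3, 54/pi, 17.32, 78]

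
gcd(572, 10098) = 22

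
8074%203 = 157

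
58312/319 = 182+254/319 ≈ 182.80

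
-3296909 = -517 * 6377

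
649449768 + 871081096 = 1520530864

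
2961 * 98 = 290178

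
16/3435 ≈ 0.00466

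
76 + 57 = 133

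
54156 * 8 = 433248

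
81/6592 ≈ 0.0123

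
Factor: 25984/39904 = 2^2*7^1*43^(-1) = 28/43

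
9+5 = 14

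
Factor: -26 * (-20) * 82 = 2^4 * 5^1 * 13^1 * 41^1 = 42640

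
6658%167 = 145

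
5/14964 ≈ 0.000334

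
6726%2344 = 2038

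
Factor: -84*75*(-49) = 2^2*3^2*5^2*7^3 = 308700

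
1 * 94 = 94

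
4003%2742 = 1261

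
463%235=228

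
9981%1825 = 856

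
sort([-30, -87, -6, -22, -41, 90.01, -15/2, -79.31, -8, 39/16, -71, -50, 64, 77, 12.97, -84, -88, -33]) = [-88, -87, -84, -79.31, -71, -50, -41, -33, -30, -22, -8, -15/2, -6, 39/16, 12.97, 64, 77, 90.01]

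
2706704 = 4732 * 572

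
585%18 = 9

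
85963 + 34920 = 120883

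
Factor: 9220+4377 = 13597^1 = 13597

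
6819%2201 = 216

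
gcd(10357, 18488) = 1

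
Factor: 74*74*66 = 2^3*3^1*11^1*37^2 = 361416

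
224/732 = 56/183≈0.306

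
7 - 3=4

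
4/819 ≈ 0.00488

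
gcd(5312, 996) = 332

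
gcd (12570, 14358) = 6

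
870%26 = 12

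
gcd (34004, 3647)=1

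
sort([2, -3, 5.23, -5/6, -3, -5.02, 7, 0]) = [-5.02, -3, -3, -5/6, 0, 2, 5.23, 7]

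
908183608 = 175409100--732774508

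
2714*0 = 0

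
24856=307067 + -282211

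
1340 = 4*335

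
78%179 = 78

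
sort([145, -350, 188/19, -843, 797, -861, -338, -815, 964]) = [-861, -843, -815, -350, -338, 188/19, 145, 797, 964]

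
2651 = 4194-1543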